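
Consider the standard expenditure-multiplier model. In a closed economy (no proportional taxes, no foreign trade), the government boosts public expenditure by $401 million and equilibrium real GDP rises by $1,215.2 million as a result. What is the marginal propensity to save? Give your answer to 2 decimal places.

Implied spending multiplier k = ΔY/ΔG = 1,215.2/401 ≈ 3.0304.
Since k = 1/(1 − MPC), MPC = 1 − 1/k = 1 − ΔG/ΔY = 1 − 401/1,215.2 ≈ 0.67.
MPS = 1 − MPC = 0.33.

0.33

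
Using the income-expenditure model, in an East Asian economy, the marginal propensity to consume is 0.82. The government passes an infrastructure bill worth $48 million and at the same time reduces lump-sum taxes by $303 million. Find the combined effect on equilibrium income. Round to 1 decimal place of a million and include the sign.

+$1,647.0 million

Expenditure multiplier = 1/(1 − MPC) = 1/(1 − 0.82) = 1/0.18 ≈ 5.556.
ΔG contributes k·ΔG = (+$48 million) / 0.18 ≈ +$266.7 million.
ΔT of −$303 million changes first-round spending by −c·ΔT = +$248.46 million, contributing k·(−c·ΔT) = (+$248.46 million) / 0.18 ≈ +$1,380.3 million.
Net ΔY = k(ΔG − c·ΔT) = (+$296.46 million) / 0.18 = +$1,647 million.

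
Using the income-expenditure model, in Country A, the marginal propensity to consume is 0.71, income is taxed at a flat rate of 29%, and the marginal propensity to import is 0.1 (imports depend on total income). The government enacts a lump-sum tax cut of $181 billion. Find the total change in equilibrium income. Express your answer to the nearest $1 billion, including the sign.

A lump-sum tax change of −$181 billion shifts disposable income by +$181 billion; first-round consumption changes by −c × ΔT = −0.71 × (−$181 billion) = +$128.51 billion.
Expenditure multiplier = 1/(1 − c(1−t) + m) = 1/(1 − 0.71×0.71 + 0.1) = 1/0.5959 ≈ 1.678.
The tax multiplier is −c × k ≈ −1.191, so ΔY = k × (−c·ΔT) = (+$128.51 billion) / 0.5959 ≈ +$216 billion.

+$216 billion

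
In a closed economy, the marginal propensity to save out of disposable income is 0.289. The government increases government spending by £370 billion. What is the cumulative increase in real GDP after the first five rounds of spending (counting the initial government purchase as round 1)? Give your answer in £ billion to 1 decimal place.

£1,047.7 billion

MPC = 1 − MPS = 1 − 0.289 = 0.711.
Round 1 adds ΔG = £370 billion; each later round is MPC = 0.711 times the previous.
After 5 rounds: 370 + 263.07 + 187.04277 + 132.98740947 + 94.55404813317 = ΔG·(1 − c^5)/(1 − c) = 370 × (1 − 0.181697103304551)/0.289 ≈ £1,047.7 billion.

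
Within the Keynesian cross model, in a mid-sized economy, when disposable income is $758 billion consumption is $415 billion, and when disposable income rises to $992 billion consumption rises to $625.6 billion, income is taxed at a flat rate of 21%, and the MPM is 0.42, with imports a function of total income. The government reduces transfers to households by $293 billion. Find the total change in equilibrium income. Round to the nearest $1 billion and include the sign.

MPC = ΔC/ΔYd = (625.6 − 415)/(992 − 758) = 210.6/234 = 0.9.
The transfer change shifts disposable income by −$293 billion, so first-round consumption changes by c·ΔTR = 0.9 × (−$293 billion) = −$263.7 billion.
Expenditure multiplier = 1/(1 − c(1−t) + m) = 1/(1 − 0.9×0.79 + 0.42) = 1/0.709 ≈ 1.41.
The transfer multiplier is c × k ≈ 1.269, so ΔY = k × (c·ΔTR) = (−$263.7 billion) / 0.709 ≈ −$372 billion.

−$372 billion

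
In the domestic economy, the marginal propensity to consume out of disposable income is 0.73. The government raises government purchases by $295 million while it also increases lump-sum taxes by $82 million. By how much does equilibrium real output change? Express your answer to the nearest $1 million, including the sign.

+$871 million

Expenditure multiplier = 1/(1 − MPC) = 1/(1 − 0.73) = 1/0.27 ≈ 3.704.
ΔG contributes k·ΔG = (+$295 million) / 0.27 ≈ +$1,092.6 million.
ΔT of +$82 million changes first-round spending by −c·ΔT = −$59.86 million, contributing k·(−c·ΔT) = (−$59.86 million) / 0.27 ≈ −$221.7 million.
Net ΔY = k(ΔG − c·ΔT) = (+$235.14 million) / 0.27 ≈ +$871 million.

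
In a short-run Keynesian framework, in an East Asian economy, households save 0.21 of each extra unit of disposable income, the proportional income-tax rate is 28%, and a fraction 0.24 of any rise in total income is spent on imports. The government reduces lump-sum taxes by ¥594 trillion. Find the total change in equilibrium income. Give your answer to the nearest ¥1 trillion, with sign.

+¥699 trillion

MPC = 1 − MPS = 1 − 0.21 = 0.79.
A lump-sum tax change of −¥594 trillion shifts disposable income by +¥594 trillion; first-round consumption changes by −c × ΔT = −0.79 × (−¥594 trillion) = +¥469.26 trillion.
Expenditure multiplier = 1/(1 − c(1−t) + m) = 1/(1 − 0.79×0.72 + 0.24) = 1/0.6712 ≈ 1.49.
The tax multiplier is −c × k ≈ −1.177, so ΔY = k × (−c·ΔT) = (+¥469.26 trillion) / 0.6712 ≈ +¥699 trillion.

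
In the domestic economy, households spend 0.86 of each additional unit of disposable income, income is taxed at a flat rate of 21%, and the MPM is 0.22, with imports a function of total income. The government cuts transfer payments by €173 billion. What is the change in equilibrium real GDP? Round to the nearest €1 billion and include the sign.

The transfer change shifts disposable income by −€173 billion, so first-round consumption changes by c·ΔTR = 0.86 × (−€173 billion) = −€148.78 billion.
Expenditure multiplier = 1/(1 − c(1−t) + m) = 1/(1 − 0.86×0.79 + 0.22) = 1/0.5406 ≈ 1.85.
The transfer multiplier is c × k ≈ 1.591, so ΔY = k × (c·ΔTR) = (−€148.78 billion) / 0.5406 ≈ −€275 billion.

−€275 billion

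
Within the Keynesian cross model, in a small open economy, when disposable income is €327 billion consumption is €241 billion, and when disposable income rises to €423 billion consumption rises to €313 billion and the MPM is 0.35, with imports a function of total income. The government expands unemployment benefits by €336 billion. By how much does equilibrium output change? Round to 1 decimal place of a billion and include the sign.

MPC = ΔC/ΔYd = (313 − 241)/(423 − 327) = 72/96 = 0.75.
The transfer change shifts disposable income by +€336 billion, so first-round consumption changes by c·ΔTR = 0.75 × (+€336 billion) = +€252 billion.
Expenditure multiplier = 1/(1 − c + m) = 1/(1 − 0.75 + 0.35) = 1/0.6 ≈ 1.667.
The transfer multiplier is c × k = 1.25, so ΔY = k × (c·ΔTR) = (+€252 billion) / 0.6 = +€420 billion.

+€420.0 billion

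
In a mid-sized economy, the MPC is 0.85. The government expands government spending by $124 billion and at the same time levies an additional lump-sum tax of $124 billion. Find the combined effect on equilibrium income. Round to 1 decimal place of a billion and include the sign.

+$124.0 billion

Expenditure multiplier = 1/(1 − MPC) = 1/(1 − 0.85) = 1/0.15 ≈ 6.667.
ΔG contributes k·ΔG = (+$124 billion) / 0.15 ≈ +$826.7 billion.
ΔT of +$124 billion changes first-round spending by −c·ΔT = −$105.4 billion, contributing k·(−c·ΔT) = (−$105.4 billion) / 0.15 ≈ −$702.7 billion.
With ΔG = ΔT and no other leakages, the balanced-budget multiplier is 1, so ΔY = ΔG = +$124 billion.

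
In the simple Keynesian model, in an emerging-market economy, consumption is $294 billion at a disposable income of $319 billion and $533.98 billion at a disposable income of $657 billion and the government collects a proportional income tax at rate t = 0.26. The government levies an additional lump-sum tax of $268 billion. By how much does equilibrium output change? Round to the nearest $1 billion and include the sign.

MPC = ΔC/ΔYd = (533.98 − 294)/(657 − 319) = 239.98/338 = 0.71.
A lump-sum tax change of +$268 billion shifts disposable income by −$268 billion; first-round consumption changes by −c × ΔT = −0.71 × (+$268 billion) = −$190.28 billion.
Expenditure multiplier = 1/(1 − c(1−t)) = 1/(1 − 0.71×0.74) = 1/0.4746 ≈ 2.107.
The tax multiplier is −c × k ≈ −1.496, so ΔY = k × (−c·ΔT) = (−$190.28 billion) / 0.4746 ≈ −$401 billion.

−$401 billion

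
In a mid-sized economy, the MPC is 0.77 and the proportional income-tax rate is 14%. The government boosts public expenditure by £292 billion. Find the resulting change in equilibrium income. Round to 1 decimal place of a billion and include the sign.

+£864.4 billion

Spending multiplier = 1/(1 − c(1−t)) = 1/(1 − 0.77×0.86) = 1/0.3378 ≈ 2.96.
ΔY = k × ΔG = (+£292 billion) / 0.3378 ≈ +£864.4 billion.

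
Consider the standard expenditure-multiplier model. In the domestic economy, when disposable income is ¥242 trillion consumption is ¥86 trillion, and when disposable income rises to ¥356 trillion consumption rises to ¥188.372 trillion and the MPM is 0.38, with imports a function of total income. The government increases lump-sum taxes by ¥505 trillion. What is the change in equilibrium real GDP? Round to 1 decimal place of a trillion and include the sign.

−¥940.9 trillion

MPC = ΔC/ΔYd = (188.372 − 86)/(356 − 242) = 102.372/114 = 0.898.
A lump-sum tax change of +¥505 trillion shifts disposable income by −¥505 trillion; first-round consumption changes by −c × ΔT = −0.898 × (+¥505 trillion) = −¥453.49 trillion.
Expenditure multiplier = 1/(1 − c + m) = 1/(1 − 0.898 + 0.38) = 1/0.482 ≈ 2.075.
The tax multiplier is −c × k ≈ −1.863, so ΔY = k × (−c·ΔT) = (−¥453.49 trillion) / 0.482 ≈ −¥940.9 trillion.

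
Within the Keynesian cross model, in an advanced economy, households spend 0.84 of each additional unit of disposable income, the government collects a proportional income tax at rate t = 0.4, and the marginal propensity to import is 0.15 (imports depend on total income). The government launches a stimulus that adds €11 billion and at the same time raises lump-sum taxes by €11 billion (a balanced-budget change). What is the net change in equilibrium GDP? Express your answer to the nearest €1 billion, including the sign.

Expenditure multiplier = 1/(1 − c(1−t) + m) = 1/(1 − 0.84×0.6 + 0.15) = 1/0.646 ≈ 1.548.
ΔG contributes k·ΔG = (+€11 billion) / 0.646 ≈ +€17 billion.
ΔT of +€11 billion changes first-round spending by −c·ΔT = −€9.24 billion, contributing k·(−c·ΔT) = (−€9.24 billion) / 0.646 ≈ −€14.3 billion.
Net ΔY = k(ΔG − c·ΔT) = (+€1.76 billion) / 0.646 ≈ +€3 billion.

+€3 billion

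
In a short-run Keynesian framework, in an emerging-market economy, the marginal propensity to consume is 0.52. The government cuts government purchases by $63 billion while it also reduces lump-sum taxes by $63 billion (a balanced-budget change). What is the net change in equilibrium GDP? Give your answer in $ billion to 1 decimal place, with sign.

Expenditure multiplier = 1/(1 − MPC) = 1/(1 − 0.52) = 1/0.48 ≈ 2.083.
ΔG contributes k·ΔG = (−$63 billion) / 0.48 ≈ −$131.3 billion.
ΔT of −$63 billion changes first-round spending by −c·ΔT = +$32.76 billion, contributing k·(−c·ΔT) = (+$32.76 billion) / 0.48 ≈ +$68.3 billion.
With ΔG = ΔT and no other leakages, the balanced-budget multiplier is 1, so ΔY = ΔG = −$63 billion.

−$63.0 billion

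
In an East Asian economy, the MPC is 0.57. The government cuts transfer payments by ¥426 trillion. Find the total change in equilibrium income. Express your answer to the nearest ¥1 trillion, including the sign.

−¥565 trillion

The transfer change shifts disposable income by −¥426 trillion, so first-round consumption changes by c·ΔTR = 0.57 × (−¥426 trillion) = −¥242.82 trillion.
Expenditure multiplier = 1/(1 − MPC) = 1/(1 − 0.57) = 1/0.43 ≈ 2.326.
The transfer multiplier is c × k ≈ 1.326, so ΔY = k × (c·ΔTR) = (−¥242.82 trillion) / 0.43 ≈ −¥565 trillion.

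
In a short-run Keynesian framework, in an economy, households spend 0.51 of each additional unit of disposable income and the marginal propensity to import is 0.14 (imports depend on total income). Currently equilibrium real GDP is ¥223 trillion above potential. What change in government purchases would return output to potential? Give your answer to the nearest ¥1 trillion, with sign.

Spending multiplier = 1/(1 − c + m) = 1/(1 − 0.51 + 0.14) = 1/0.63 ≈ 1.587.
Need ΔY = −¥223 trillion, so ΔG = ΔY/k = (−¥223 trillion) × 0.63 ≈ −¥140 trillion.
The government should cut government purchases by ¥140 trillion.

−¥140 trillion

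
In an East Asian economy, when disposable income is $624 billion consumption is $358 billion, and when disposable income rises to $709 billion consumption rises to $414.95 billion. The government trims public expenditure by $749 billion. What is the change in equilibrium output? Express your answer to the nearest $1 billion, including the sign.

−$2,270 billion

MPC = ΔC/ΔYd = (414.95 − 358)/(709 − 624) = 56.95/85 = 0.67.
Spending multiplier = 1/(1 − MPC) = 1/(1 − 0.67) = 1/0.33 ≈ 3.03.
ΔY = k × ΔG = (−$749 billion) / 0.33 ≈ −$2,270 billion.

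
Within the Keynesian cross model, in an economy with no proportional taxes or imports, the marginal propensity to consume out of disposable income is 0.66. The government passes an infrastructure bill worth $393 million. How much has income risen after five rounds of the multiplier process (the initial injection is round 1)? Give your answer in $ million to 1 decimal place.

Round 1 adds ΔG = $393 million; each later round is MPC = 0.66 times the previous.
After 5 rounds: 393 + 259.38 + 171.1908 + 112.985928 + 74.57071248 = ΔG·(1 − c^5)/(1 − c) = 393 × (1 − 0.1252332576)/0.34 ≈ $1,011.1 million.

$1,011.1 million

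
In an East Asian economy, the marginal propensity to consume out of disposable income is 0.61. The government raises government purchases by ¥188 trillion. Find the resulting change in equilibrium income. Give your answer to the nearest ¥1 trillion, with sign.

+¥482 trillion

Government-spending multiplier = 1/(1 − MPC) = 1/(1 − 0.61) = 1/0.39 ≈ 2.564.
ΔY = k × ΔG = (+¥188 trillion) / 0.39 ≈ +¥482 trillion.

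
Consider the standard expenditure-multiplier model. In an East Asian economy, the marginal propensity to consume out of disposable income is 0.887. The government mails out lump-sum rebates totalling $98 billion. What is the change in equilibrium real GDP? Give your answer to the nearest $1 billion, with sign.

A lump-sum tax change of −$98 billion shifts disposable income by +$98 billion; first-round consumption changes by −c × ΔT = −0.887 × (−$98 billion) = +$86.926 billion.
Expenditure multiplier = 1/(1 − MPC) = 1/(1 − 0.887) = 1/0.113 ≈ 8.85.
The tax multiplier is −c × k ≈ −7.85, so ΔY = k × (−c·ΔT) = (+$86.926 billion) / 0.113 ≈ +$769 billion.

+$769 billion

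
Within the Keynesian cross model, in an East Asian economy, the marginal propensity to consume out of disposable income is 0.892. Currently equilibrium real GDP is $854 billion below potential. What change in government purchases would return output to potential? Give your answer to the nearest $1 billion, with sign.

+$92 billion

Spending multiplier = 1/(1 − MPC) = 1/(1 − 0.892) = 1/0.108 ≈ 9.259.
Need ΔY = +$854 billion, so ΔG = ΔY/k = (+$854 billion) × 0.108 ≈ +$92 billion.
The government should increase government purchases by $92 billion.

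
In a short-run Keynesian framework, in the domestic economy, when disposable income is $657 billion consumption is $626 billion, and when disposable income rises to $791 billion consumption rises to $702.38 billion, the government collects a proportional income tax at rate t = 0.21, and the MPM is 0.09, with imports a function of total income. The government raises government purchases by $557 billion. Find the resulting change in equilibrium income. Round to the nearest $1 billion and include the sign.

MPC = ΔC/ΔYd = (702.38 − 626)/(791 − 657) = 76.38/134 = 0.57.
Government-spending multiplier = 1/(1 − c(1−t) + m) = 1/(1 − 0.57×0.79 + 0.09) = 1/0.6397 ≈ 1.563.
ΔY = k × ΔG = (+$557 billion) / 0.6397 ≈ +$871 billion.

+$871 billion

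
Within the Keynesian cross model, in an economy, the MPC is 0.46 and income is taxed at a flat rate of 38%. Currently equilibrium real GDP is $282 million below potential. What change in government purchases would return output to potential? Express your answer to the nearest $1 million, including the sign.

+$202 million

Spending multiplier = 1/(1 − c(1−t)) = 1/(1 − 0.46×0.62) = 1/0.7148 ≈ 1.399.
Need ΔY = +$282 million, so ΔG = ΔY/k = (+$282 million) × 0.7148 ≈ +$202 million.
The government should increase government purchases by $202 million.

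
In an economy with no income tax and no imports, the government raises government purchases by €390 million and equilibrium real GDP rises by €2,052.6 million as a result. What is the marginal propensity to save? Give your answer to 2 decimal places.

Implied spending multiplier k = ΔY/ΔG = 2,052.6/390 ≈ 5.2631.
Since k = 1/(1 − MPC), MPC = 1 − 1/k = 1 − ΔG/ΔY = 1 − 390/2,052.6 ≈ 0.81.
MPS = 1 − MPC = 0.19.

0.19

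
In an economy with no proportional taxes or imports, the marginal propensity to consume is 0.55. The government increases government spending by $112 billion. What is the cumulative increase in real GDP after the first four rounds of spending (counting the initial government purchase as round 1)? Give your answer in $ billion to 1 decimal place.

$226.1 billion

Round 1 adds ΔG = $112 billion; each later round is MPC = 0.55 times the previous.
After 4 rounds: 112 + 61.6 + 33.88 + 18.634 = ΔG·(1 − c^4)/(1 − c) = 112 × (1 − 0.09150625)/0.45 ≈ $226.1 billion.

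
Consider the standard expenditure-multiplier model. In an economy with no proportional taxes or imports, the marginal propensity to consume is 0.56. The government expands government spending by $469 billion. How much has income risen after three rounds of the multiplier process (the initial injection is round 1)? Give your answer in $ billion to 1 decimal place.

Round 1 adds ΔG = $469 billion; each later round is MPC = 0.56 times the previous.
After 3 rounds: 469 + 262.64 + 147.0784 = ΔG·(1 − c^3)/(1 − c) = 469 × (1 − 0.175616)/0.44 ≈ $878.7 billion.

$878.7 billion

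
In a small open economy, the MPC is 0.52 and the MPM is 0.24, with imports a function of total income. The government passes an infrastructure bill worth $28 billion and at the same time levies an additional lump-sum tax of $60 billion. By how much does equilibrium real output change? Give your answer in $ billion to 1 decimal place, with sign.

−$4.4 billion

Expenditure multiplier = 1/(1 − c + m) = 1/(1 − 0.52 + 0.24) = 1/0.72 ≈ 1.389.
ΔG contributes k·ΔG = (+$28 billion) / 0.72 ≈ +$38.9 billion.
ΔT of +$60 billion changes first-round spending by −c·ΔT = −$31.2 billion, contributing k·(−c·ΔT) = (−$31.2 billion) / 0.72 ≈ −$43.3 billion.
Net ΔY = k(ΔG − c·ΔT) = (−$3.2 billion) / 0.72 ≈ −$4.4 billion.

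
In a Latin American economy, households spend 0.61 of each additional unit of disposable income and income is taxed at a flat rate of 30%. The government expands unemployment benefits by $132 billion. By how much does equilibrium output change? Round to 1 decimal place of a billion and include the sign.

The transfer change shifts disposable income by +$132 billion, so first-round consumption changes by c·ΔTR = 0.61 × (+$132 billion) = +$80.52 billion.
Expenditure multiplier = 1/(1 − c(1−t)) = 1/(1 − 0.61×0.7) = 1/0.573 ≈ 1.745.
The transfer multiplier is c × k ≈ 1.065, so ΔY = k × (c·ΔTR) = (+$80.52 billion) / 0.573 ≈ +$140.5 billion.

+$140.5 billion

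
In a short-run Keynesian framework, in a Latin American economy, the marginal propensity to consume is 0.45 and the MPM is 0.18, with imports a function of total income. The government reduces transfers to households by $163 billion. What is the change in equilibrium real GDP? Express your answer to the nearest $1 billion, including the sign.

−$100 billion

The transfer change shifts disposable income by −$163 billion, so first-round consumption changes by c·ΔTR = 0.45 × (−$163 billion) = −$73.35 billion.
Expenditure multiplier = 1/(1 − c + m) = 1/(1 − 0.45 + 0.18) = 1/0.73 ≈ 1.37.
The transfer multiplier is c × k ≈ 0.616, so ΔY = k × (c·ΔTR) = (−$73.35 billion) / 0.73 ≈ −$100 billion.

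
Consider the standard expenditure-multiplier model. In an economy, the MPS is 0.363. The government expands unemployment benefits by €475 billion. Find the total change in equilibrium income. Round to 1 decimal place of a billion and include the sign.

+€833.5 billion

MPC = 1 − MPS = 1 − 0.363 = 0.637.
The transfer change shifts disposable income by +€475 billion, so first-round consumption changes by c·ΔTR = 0.637 × (+€475 billion) = +€302.575 billion.
Expenditure multiplier = 1/(1 − MPC) = 1/(1 − 0.637) = 1/0.363 ≈ 2.755.
The transfer multiplier is c × k ≈ 1.755, so ΔY = k × (c·ΔTR) = (+€302.575 billion) / 0.363 ≈ +€833.5 billion.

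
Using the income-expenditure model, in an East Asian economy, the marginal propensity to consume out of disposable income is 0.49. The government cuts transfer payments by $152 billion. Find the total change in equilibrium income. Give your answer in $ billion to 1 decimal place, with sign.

−$146.0 billion

The transfer change shifts disposable income by −$152 billion, so first-round consumption changes by c·ΔTR = 0.49 × (−$152 billion) = −$74.48 billion.
Expenditure multiplier = 1/(1 − MPC) = 1/(1 − 0.49) = 1/0.51 ≈ 1.961.
The transfer multiplier is c × k ≈ 0.961, so ΔY = k × (c·ΔTR) = (−$74.48 billion) / 0.51 ≈ −$146 billion.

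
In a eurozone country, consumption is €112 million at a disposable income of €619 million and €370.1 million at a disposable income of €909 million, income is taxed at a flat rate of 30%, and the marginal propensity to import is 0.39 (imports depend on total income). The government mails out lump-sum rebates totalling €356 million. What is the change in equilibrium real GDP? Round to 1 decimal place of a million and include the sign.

MPC = ΔC/ΔYd = (370.1 − 112)/(909 − 619) = 258.1/290 = 0.89.
A lump-sum tax change of −€356 million shifts disposable income by +€356 million; first-round consumption changes by −c × ΔT = −0.89 × (−€356 million) = +€316.84 million.
Expenditure multiplier = 1/(1 − c(1−t) + m) = 1/(1 − 0.89×0.7 + 0.39) = 1/0.767 ≈ 1.304.
The tax multiplier is −c × k ≈ −1.16, so ΔY = k × (−c·ΔT) = (+€316.84 million) / 0.767 ≈ +€413.1 million.

+€413.1 million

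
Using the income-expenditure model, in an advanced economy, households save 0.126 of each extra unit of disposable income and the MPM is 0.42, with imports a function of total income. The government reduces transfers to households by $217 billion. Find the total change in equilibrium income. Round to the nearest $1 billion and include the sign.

MPC = 1 − MPS = 1 − 0.126 = 0.874.
The transfer change shifts disposable income by −$217 billion, so first-round consumption changes by c·ΔTR = 0.874 × (−$217 billion) = −$189.658 billion.
Expenditure multiplier = 1/(1 − c + m) = 1/(1 − 0.874 + 0.42) = 1/0.546 ≈ 1.832.
The transfer multiplier is c × k ≈ 1.601, so ΔY = k × (c·ΔTR) = (−$189.658 billion) / 0.546 ≈ −$347 billion.

−$347 billion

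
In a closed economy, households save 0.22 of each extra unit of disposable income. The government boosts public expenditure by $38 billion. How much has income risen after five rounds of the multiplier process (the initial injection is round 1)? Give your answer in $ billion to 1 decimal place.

$122.9 billion

MPC = 1 − MPS = 1 − 0.22 = 0.78.
Round 1 adds ΔG = $38 billion; each later round is MPC = 0.78 times the previous.
After 5 rounds: 38 + 29.64 + 23.1192 + 18.032976 + 14.06572128 = ΔG·(1 − c^5)/(1 − c) = 38 × (1 − 0.2887174368)/0.22 ≈ $122.9 billion.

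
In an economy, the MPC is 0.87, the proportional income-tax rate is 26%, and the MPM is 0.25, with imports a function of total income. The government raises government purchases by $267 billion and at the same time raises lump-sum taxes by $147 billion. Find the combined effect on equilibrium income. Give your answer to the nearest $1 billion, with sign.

Expenditure multiplier = 1/(1 − c(1−t) + m) = 1/(1 − 0.87×0.74 + 0.25) = 1/0.6062 ≈ 1.65.
ΔG contributes k·ΔG = (+$267 billion) / 0.6062 ≈ +$440.4 billion.
ΔT of +$147 billion changes first-round spending by −c·ΔT = −$127.89 billion, contributing k·(−c·ΔT) = (−$127.89 billion) / 0.6062 ≈ −$211 billion.
Net ΔY = k(ΔG − c·ΔT) = (+$139.11 billion) / 0.6062 ≈ +$229 billion.

+$229 billion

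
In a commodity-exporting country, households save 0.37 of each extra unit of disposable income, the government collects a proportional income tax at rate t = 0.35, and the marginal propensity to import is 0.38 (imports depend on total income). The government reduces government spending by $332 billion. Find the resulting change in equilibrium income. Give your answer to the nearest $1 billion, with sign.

MPC = 1 − MPS = 1 − 0.37 = 0.63.
Expenditure multiplier = 1/(1 − c(1−t) + m) = 1/(1 − 0.63×0.65 + 0.38) = 1/0.9705 ≈ 1.03.
ΔY = k × ΔG = (−$332 billion) / 0.9705 ≈ −$342 billion.

−$342 billion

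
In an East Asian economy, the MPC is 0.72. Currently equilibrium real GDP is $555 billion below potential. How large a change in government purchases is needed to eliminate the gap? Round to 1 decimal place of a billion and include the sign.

+$155.4 billion

Spending multiplier = 1/(1 − MPC) = 1/(1 − 0.72) = 1/0.28 ≈ 3.571.
Need ΔY = +$555 billion, so ΔG = ΔY/k = (+$555 billion) × 0.28 = +$155.4 billion.
The government should increase government purchases by $155.4 billion.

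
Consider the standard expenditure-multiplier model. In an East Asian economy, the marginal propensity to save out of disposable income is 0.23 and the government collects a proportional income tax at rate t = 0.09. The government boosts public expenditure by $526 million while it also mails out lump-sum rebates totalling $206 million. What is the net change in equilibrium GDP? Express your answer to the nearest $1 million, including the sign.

+$2,287 million

MPC = 1 − MPS = 1 − 0.23 = 0.77.
Expenditure multiplier = 1/(1 − c(1−t)) = 1/(1 − 0.77×0.91) = 1/0.2993 ≈ 3.341.
ΔG contributes k·ΔG = (+$526 million) / 0.2993 ≈ +$1,757.4 million.
ΔT of −$206 million changes first-round spending by −c·ΔT = +$158.62 million, contributing k·(−c·ΔT) = (+$158.62 million) / 0.2993 ≈ +$530 million.
Net ΔY = k(ΔG − c·ΔT) = (+$684.62 million) / 0.2993 ≈ +$2,287 million.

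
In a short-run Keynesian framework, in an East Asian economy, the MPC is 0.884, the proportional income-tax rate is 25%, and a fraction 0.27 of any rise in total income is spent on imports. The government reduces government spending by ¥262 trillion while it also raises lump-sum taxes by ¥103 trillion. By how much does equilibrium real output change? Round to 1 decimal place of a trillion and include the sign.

Expenditure multiplier = 1/(1 − c(1−t) + m) = 1/(1 − 0.884×0.75 + 0.27) = 1/0.607 ≈ 1.647.
ΔG contributes k·ΔG = (−¥262 trillion) / 0.607 ≈ −¥431.6 trillion.
ΔT of +¥103 trillion changes first-round spending by −c·ΔT = −¥91.052 trillion, contributing k·(−c·ΔT) = (−¥91.052 trillion) / 0.607 ≈ −¥150 trillion.
Net ΔY = k(ΔG − c·ΔT) = (−¥353.052 trillion) / 0.607 ≈ −¥581.6 trillion.

−¥581.6 trillion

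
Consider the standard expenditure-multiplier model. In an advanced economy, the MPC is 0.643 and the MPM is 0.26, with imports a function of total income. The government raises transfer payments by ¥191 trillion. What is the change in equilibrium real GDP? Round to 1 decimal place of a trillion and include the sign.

The transfer change shifts disposable income by +¥191 trillion, so first-round consumption changes by c·ΔTR = 0.643 × (+¥191 trillion) = +¥122.813 trillion.
Expenditure multiplier = 1/(1 − c + m) = 1/(1 − 0.643 + 0.26) = 1/0.617 ≈ 1.621.
The transfer multiplier is c × k ≈ 1.042, so ΔY = k × (c·ΔTR) = (+¥122.813 trillion) / 0.617 ≈ +¥199 trillion.

+¥199.0 trillion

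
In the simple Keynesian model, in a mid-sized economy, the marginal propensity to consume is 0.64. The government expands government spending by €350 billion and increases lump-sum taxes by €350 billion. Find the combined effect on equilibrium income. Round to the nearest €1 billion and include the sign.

Expenditure multiplier = 1/(1 − MPC) = 1/(1 − 0.64) = 1/0.36 ≈ 2.778.
ΔG contributes k·ΔG = (+€350 billion) / 0.36 ≈ +€972.2 billion.
ΔT of +€350 billion changes first-round spending by −c·ΔT = −€224 billion, contributing k·(−c·ΔT) = (−€224 billion) / 0.36 ≈ −€622.2 billion.
With ΔG = ΔT and no other leakages, the balanced-budget multiplier is 1, so ΔY = ΔG = +€350 billion.

+€350 billion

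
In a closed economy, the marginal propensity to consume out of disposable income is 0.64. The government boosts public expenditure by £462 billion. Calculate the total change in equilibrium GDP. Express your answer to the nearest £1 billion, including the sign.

+£1,283 billion

Expenditure multiplier = 1/(1 − MPC) = 1/(1 − 0.64) = 1/0.36 ≈ 2.778.
ΔY = k × ΔG = (+£462 billion) / 0.36 ≈ +£1,283 billion.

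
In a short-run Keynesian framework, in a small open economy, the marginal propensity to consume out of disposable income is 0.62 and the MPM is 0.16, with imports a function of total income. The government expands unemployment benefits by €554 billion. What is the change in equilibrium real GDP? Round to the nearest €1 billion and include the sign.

+€636 billion

The transfer change shifts disposable income by +€554 billion, so first-round consumption changes by c·ΔTR = 0.62 × (+€554 billion) = +€343.48 billion.
Expenditure multiplier = 1/(1 − c + m) = 1/(1 − 0.62 + 0.16) = 1/0.54 ≈ 1.852.
The transfer multiplier is c × k ≈ 1.148, so ΔY = k × (c·ΔTR) = (+€343.48 billion) / 0.54 ≈ +€636 billion.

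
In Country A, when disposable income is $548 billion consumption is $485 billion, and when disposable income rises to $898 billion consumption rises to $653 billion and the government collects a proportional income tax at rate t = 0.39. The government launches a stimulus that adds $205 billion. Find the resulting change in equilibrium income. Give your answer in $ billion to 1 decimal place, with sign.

MPC = ΔC/ΔYd = (653 − 485)/(898 − 548) = 168/350 = 0.48.
Spending multiplier = 1/(1 − c(1−t)) = 1/(1 − 0.48×0.61) = 1/0.7072 ≈ 1.414.
ΔY = k × ΔG = (+$205 billion) / 0.7072 ≈ +$289.9 billion.

+$289.9 billion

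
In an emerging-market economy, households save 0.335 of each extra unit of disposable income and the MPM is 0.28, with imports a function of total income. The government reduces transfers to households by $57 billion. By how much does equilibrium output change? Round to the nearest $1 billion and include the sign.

MPC = 1 − MPS = 1 − 0.335 = 0.665.
The transfer change shifts disposable income by −$57 billion, so first-round consumption changes by c·ΔTR = 0.665 × (−$57 billion) = −$37.905 billion.
Expenditure multiplier = 1/(1 − c + m) = 1/(1 − 0.665 + 0.28) = 1/0.615 ≈ 1.626.
The transfer multiplier is c × k ≈ 1.081, so ΔY = k × (c·ΔTR) = (−$37.905 billion) / 0.615 ≈ −$62 billion.

−$62 billion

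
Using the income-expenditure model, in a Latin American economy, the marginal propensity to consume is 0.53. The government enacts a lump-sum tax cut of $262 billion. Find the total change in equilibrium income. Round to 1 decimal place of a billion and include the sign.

+$295.4 billion

A lump-sum tax change of −$262 billion shifts disposable income by +$262 billion; first-round consumption changes by −c × ΔT = −0.53 × (−$262 billion) = +$138.86 billion.
Expenditure multiplier = 1/(1 − MPC) = 1/(1 − 0.53) = 1/0.47 ≈ 2.128.
The tax multiplier is −c × k ≈ −1.128, so ΔY = k × (−c·ΔT) = (+$138.86 billion) / 0.47 ≈ +$295.4 billion.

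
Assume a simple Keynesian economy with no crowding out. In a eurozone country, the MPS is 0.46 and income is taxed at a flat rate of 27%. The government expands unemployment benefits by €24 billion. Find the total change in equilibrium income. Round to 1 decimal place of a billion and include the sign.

MPC = 1 − MPS = 1 − 0.46 = 0.54.
The transfer change shifts disposable income by +€24 billion, so first-round consumption changes by c·ΔTR = 0.54 × (+€24 billion) = +€12.96 billion.
Expenditure multiplier = 1/(1 − c(1−t)) = 1/(1 − 0.54×0.73) = 1/0.6058 ≈ 1.651.
The transfer multiplier is c × k ≈ 0.891, so ΔY = k × (c·ΔTR) = (+€12.96 billion) / 0.6058 ≈ +€21.4 billion.

+€21.4 billion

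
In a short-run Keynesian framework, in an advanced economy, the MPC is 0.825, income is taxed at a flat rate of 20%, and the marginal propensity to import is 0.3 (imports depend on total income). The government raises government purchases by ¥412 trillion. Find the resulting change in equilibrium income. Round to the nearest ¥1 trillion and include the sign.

Expenditure multiplier = 1/(1 − c(1−t) + m) = 1/(1 − 0.825×0.8 + 0.3) = 1/0.64 ≈ 1.563.
ΔY = k × ΔG = (+¥412 trillion) / 0.64 ≈ +¥644 trillion.

+¥644 trillion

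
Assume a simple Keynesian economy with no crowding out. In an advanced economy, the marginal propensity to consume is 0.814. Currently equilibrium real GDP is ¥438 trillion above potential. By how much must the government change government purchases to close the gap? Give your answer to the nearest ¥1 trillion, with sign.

−¥81 trillion

Spending multiplier = 1/(1 − MPC) = 1/(1 − 0.814) = 1/0.186 ≈ 5.376.
Need ΔY = −¥438 trillion, so ΔG = ΔY/k = (−¥438 trillion) × 0.186 ≈ −¥81 trillion.
The government should cut government purchases by ¥81 trillion.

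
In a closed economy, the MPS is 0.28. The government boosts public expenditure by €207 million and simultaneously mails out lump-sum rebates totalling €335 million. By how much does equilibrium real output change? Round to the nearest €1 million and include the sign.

MPC = 1 − MPS = 1 − 0.28 = 0.72.
Expenditure multiplier = 1/(1 − MPC) = 1/(1 − 0.72) = 1/0.28 ≈ 3.571.
ΔG contributes k·ΔG = (+€207 million) / 0.28 ≈ +€739.3 million.
ΔT of −€335 million changes first-round spending by −c·ΔT = +€241.2 million, contributing k·(−c·ΔT) = (+€241.2 million) / 0.28 ≈ +€861.4 million.
Net ΔY = k(ΔG − c·ΔT) = (+€448.2 million) / 0.28 ≈ +€1,601 million.

+€1,601 million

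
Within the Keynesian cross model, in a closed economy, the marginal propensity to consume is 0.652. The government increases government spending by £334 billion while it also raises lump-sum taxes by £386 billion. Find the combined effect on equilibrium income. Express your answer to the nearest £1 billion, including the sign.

+£237 billion

Expenditure multiplier = 1/(1 − MPC) = 1/(1 − 0.652) = 1/0.348 ≈ 2.874.
ΔG contributes k·ΔG = (+£334 billion) / 0.348 ≈ +£959.8 billion.
ΔT of +£386 billion changes first-round spending by −c·ΔT = −£251.672 billion, contributing k·(−c·ΔT) = (−£251.672 billion) / 0.348 ≈ −£723.2 billion.
Net ΔY = k(ΔG − c·ΔT) = (+£82.328 billion) / 0.348 ≈ +£237 billion.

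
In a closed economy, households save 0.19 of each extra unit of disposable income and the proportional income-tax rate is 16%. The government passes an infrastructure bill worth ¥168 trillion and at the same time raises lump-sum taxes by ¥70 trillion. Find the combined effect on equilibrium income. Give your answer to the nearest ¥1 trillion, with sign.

MPC = 1 − MPS = 1 − 0.19 = 0.81.
Expenditure multiplier = 1/(1 − c(1−t)) = 1/(1 − 0.81×0.84) = 1/0.3196 ≈ 3.129.
ΔG contributes k·ΔG = (+¥168 trillion) / 0.3196 ≈ +¥525.7 trillion.
ΔT of +¥70 trillion changes first-round spending by −c·ΔT = −¥56.7 trillion, contributing k·(−c·ΔT) = (−¥56.7 trillion) / 0.3196 ≈ −¥177.4 trillion.
Net ΔY = k(ΔG − c·ΔT) = (+¥111.3 trillion) / 0.3196 ≈ +¥348 trillion.

+¥348 trillion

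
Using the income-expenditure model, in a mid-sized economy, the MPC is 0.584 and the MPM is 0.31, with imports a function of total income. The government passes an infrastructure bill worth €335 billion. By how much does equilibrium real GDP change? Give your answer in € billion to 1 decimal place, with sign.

Spending multiplier = 1/(1 − c + m) = 1/(1 − 0.584 + 0.31) = 1/0.726 ≈ 1.377.
ΔY = k × ΔG = (+€335 billion) / 0.726 ≈ +€461.4 billion.

+€461.4 billion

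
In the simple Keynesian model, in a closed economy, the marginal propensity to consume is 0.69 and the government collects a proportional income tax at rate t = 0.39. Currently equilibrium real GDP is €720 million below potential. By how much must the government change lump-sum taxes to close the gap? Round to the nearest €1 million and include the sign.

Spending multiplier = 1/(1 − c(1−t)) = 1/(1 − 0.69×0.61) = 1/0.5791 ≈ 1.727.
Tax multiplier = −c·k = −0.69/0.5791 ≈ −1.192. Need ΔY = +€720 million, so ΔT = ΔY/(−c·k) = −(+€720 million) × 0.5791 / 0.69 ≈ −€604 million.
The government should cut lump-sum taxes by €604 million.

−€604 million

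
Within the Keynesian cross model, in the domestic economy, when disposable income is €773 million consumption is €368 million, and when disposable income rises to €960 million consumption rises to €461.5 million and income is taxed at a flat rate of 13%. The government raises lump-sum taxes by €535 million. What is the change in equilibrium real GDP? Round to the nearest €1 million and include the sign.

MPC = ΔC/ΔYd = (461.5 − 368)/(960 − 773) = 93.5/187 = 0.5.
A lump-sum tax change of +€535 million shifts disposable income by −€535 million; first-round consumption changes by −c × ΔT = −0.5 × (+€535 million) = −€267.5 million.
Expenditure multiplier = 1/(1 − c(1−t)) = 1/(1 − 0.5×0.87) = 1/0.565 ≈ 1.77.
The tax multiplier is −c × k ≈ −0.885, so ΔY = k × (−c·ΔT) = (−€267.5 million) / 0.565 ≈ −€473 million.

−€473 million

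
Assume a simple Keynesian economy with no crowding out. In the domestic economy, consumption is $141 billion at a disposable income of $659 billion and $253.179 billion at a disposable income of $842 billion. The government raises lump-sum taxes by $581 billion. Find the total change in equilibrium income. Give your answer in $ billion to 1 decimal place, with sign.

MPC = ΔC/ΔYd = (253.179 − 141)/(842 − 659) = 112.179/183 = 0.613.
A lump-sum tax change of +$581 billion shifts disposable income by −$581 billion; first-round consumption changes by −c × ΔT = −0.613 × (+$581 billion) = −$356.153 billion.
Expenditure multiplier = 1/(1 − MPC) = 1/(1 − 0.613) = 1/0.387 ≈ 2.584.
The tax multiplier is −c × k ≈ −1.584, so ΔY = k × (−c·ΔT) = (−$356.153 billion) / 0.387 ≈ −$920.3 billion.

−$920.3 billion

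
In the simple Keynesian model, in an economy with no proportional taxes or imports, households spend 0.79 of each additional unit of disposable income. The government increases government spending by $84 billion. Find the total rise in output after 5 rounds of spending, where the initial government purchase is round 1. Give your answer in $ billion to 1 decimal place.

$276.9 billion

Round 1 adds ΔG = $84 billion; each later round is MPC = 0.79 times the previous.
After 5 rounds: 84 + 66.36 + 52.4244 + 41.415276 + 32.71806804 = ΔG·(1 − c^5)/(1 − c) = 84 × (1 − 0.3077056399)/0.21 ≈ $276.9 billion.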